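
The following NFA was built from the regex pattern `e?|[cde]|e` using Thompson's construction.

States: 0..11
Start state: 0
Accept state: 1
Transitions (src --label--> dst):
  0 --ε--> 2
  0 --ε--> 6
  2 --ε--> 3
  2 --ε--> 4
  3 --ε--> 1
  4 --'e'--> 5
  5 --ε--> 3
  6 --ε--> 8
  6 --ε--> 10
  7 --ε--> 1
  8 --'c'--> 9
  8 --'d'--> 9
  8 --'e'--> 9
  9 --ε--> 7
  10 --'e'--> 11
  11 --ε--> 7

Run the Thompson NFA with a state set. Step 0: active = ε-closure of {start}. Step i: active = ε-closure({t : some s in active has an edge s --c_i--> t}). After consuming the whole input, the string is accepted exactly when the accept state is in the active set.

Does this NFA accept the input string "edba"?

S₀ = ε-closure({0}) = {0,1,2,3,4,6,8,10}
'e' @ 1: {1,3,5,7,9,11}  ✓accept
'd' @ 2: {}  — state set empty
rest 'ba' ignored (set empty)
after full input: {}  (accept=1 not in)

Answer: REJECT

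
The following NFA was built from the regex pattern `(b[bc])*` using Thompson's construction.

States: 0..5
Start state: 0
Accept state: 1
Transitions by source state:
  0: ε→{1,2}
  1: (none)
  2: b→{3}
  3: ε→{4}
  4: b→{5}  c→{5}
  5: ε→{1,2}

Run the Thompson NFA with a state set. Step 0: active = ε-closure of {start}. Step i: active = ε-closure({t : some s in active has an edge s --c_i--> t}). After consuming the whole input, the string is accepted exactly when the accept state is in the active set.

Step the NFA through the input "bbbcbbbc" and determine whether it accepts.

initial (ε-close {0}): {0,1,2}
'b' @ 1: {3,4}
'b' @ 2: {1,2,5}  ✓accept
'b' @ 3: {3,4}
'c' @ 4: {1,2,5}  ✓accept
'b' @ 5: {3,4}
'b' @ 6: {1,2,5}  ✓accept
'b' @ 7: {3,4}
'c' @ 8: {1,2,5}  ✓accept
final: {1,2,5}; accept 1 in set

Answer: ACCEPT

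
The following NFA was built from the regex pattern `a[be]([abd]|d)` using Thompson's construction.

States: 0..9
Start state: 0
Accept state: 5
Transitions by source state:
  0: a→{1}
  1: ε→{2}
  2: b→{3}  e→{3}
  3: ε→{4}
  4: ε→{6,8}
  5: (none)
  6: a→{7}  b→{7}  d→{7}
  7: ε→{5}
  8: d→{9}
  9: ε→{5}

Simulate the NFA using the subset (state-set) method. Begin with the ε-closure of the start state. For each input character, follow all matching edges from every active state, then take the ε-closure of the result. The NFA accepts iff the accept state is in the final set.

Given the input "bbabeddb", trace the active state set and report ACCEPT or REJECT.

start: ε-closure({0}) = {0}
'b' @ 1: {}  — dead — no transitions
rest 'babeddb' ignored (set empty)
after full input: {}  (accept=5 not in)

Answer: REJECT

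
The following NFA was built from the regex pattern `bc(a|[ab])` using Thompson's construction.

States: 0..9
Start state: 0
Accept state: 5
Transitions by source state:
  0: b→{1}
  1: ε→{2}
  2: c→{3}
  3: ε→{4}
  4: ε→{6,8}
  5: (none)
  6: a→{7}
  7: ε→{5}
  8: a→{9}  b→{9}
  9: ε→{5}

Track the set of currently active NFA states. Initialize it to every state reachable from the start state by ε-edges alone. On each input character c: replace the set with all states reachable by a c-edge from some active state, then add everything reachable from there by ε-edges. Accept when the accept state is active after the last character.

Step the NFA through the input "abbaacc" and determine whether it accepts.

Answer: REJECT

Steps:
S₀ = ε-closure({0}) = {0}
'a' @ 1: {}  — no active states
rest 'bbaacc' ignored (set empty)
final: {}; accept 5 not in set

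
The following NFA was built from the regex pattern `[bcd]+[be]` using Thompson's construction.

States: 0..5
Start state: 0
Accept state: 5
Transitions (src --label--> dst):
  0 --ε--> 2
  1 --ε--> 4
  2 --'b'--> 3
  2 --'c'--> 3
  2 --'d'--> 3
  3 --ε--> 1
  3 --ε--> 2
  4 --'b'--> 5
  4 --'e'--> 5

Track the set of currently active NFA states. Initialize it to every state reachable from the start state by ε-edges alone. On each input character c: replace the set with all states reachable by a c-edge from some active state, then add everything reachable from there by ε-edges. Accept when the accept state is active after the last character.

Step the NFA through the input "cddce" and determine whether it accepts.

S₀ = ε-closure({0}) = {0,2}
'c' @ 1: {1,2,3,4}
'd' @ 2: {1,2,3,4}
'd' @ 3: {1,2,3,4}
'c' @ 4: {1,2,3,4}
'e' @ 5: {5}  ✓accept
end set {5} — state 5 in

Answer: ACCEPT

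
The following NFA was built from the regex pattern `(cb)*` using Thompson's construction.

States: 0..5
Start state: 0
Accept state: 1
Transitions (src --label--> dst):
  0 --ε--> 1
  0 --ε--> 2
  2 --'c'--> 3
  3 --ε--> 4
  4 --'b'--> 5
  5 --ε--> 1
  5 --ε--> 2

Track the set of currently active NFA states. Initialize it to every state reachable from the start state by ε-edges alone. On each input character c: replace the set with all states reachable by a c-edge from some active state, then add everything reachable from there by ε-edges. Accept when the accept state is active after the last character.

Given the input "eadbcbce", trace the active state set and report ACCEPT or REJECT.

initial (ε-close {0}): {0,1,2}
'e' @ 1: {}  — state set empty
rest 'adbcbce' ignored (set empty)
end set {} — state 1 not in

Answer: REJECT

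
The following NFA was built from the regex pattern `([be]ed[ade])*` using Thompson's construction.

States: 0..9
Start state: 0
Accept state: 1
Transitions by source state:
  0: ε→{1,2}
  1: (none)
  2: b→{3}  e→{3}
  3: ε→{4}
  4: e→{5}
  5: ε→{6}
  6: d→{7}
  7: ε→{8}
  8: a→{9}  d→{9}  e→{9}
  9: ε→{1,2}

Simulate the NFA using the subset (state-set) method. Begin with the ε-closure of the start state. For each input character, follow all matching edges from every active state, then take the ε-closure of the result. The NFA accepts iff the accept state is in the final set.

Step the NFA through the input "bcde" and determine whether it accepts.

initial (ε-close {0}): {0,1,2}
'b' @ 1: {3,4}
'c' @ 2: {}  — state set empty
rest 'de' ignored (set empty)
after full input: {}  (accept=1 not in)

Answer: REJECT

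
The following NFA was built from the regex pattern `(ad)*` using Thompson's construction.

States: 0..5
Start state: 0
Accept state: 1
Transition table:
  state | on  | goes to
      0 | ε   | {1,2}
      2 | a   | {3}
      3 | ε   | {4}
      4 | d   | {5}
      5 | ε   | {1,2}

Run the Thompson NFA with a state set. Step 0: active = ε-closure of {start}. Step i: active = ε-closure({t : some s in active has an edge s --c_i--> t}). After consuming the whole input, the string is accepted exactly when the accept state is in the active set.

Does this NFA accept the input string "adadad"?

Answer: ACCEPT

Steps:
S₀ = ε-closure({0}) = {0,1,2}
'a' @ 1: {3,4}
'd' @ 2: {1,2,5}  (accept∈set)
'a' @ 3: {3,4}
'd' @ 4: {1,2,5}  (accept∈set)
'a' @ 5: {3,4}
'd' @ 6: {1,2,5}  (accept∈set)
final: {1,2,5}; accept 1 in set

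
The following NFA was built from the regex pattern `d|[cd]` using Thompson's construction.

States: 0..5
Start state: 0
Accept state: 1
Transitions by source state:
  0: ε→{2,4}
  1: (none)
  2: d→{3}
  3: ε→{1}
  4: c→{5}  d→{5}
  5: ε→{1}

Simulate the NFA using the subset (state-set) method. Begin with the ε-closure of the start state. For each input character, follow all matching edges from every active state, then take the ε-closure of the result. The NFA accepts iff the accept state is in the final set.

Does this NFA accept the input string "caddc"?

Answer: REJECT

Trace:
start: ε-closure({0}) = {0,2,4}
'c' @ 1: {1,5}  (accept∈set)
'a' @ 2: {}  — state set empty
rest 'ddc' ignored (set empty)
end set {} — state 1 not in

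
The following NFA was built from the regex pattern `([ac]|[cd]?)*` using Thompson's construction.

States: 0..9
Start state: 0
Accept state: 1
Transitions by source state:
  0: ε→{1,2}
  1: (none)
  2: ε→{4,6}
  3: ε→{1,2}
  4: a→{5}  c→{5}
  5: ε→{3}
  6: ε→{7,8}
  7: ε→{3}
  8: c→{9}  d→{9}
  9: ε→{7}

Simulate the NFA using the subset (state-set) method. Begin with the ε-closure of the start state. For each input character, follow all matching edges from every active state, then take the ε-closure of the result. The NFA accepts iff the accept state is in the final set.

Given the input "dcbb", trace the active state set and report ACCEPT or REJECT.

Answer: REJECT

Derivation:
start: ε-closure({0}) = {0,1,2,3,4,6,7,8}
'd' @ 1: {1,2,3,4,6,7,8,9}  (accept∈set)
'c' @ 2: {1,2,3,4,5,6,7,8,9}  (accept∈set)
'b' @ 3: {}  — state set empty
rest 'b' ignored (set empty)
final: {}; accept 1 not in set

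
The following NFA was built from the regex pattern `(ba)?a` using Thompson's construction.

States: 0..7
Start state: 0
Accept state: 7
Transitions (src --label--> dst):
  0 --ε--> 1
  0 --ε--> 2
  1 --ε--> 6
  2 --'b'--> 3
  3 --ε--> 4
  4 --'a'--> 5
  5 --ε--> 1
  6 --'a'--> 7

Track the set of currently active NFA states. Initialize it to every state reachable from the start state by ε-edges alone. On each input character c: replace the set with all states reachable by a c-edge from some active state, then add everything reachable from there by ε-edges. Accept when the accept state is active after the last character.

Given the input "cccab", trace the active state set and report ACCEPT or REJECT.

S₀ = ε-closure({0}) = {0,1,2,6}
'c' @ 1: {}  — no active states
rest 'ccab' ignored (set empty)
end set {} — state 7 not in

Answer: REJECT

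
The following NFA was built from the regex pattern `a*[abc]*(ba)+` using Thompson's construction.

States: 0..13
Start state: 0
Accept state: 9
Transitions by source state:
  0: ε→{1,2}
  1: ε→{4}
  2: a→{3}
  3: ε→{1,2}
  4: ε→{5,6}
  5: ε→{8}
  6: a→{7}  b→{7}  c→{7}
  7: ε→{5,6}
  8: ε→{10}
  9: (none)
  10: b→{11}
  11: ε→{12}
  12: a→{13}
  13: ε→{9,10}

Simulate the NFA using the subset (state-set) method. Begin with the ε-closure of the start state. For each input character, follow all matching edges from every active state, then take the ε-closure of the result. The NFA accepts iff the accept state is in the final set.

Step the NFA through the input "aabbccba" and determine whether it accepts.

start: ε-closure({0}) = {0,1,2,4,5,6,8,10}
'a' @ 1: {1,2,3,4,5,6,7,8,10}
'a' @ 2: {1,2,3,4,5,6,7,8,10}
'b' @ 3: {5,6,7,8,10,11,12}
'b' @ 4: {5,6,7,8,10,11,12}
'c' @ 5: {5,6,7,8,10}
'c' @ 6: {5,6,7,8,10}
'b' @ 7: {5,6,7,8,10,11,12}
'a' @ 8: {5,6,7,8,9,10,13}  ✓accept
end set {5,6,7,8,9,10,13} — state 9 in

Answer: ACCEPT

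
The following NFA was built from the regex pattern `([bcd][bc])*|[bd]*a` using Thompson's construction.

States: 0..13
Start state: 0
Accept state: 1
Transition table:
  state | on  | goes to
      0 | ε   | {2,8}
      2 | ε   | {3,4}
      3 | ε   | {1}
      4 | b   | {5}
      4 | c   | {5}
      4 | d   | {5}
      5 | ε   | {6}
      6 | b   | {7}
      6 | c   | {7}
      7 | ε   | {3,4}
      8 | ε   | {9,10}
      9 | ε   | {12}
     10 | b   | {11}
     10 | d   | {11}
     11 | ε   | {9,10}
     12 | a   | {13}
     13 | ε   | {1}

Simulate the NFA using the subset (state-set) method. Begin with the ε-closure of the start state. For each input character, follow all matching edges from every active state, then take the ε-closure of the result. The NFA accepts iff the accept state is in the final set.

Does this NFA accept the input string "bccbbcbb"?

Answer: ACCEPT

Derivation:
initial (ε-close {0}): {0,1,2,3,4,8,9,10,12}
'b' @ 1: {5,6,9,10,11,12}
'c' @ 2: {1,3,4,7}  (accept∈set)
'c' @ 3: {5,6}
'b' @ 4: {1,3,4,7}  (accept∈set)
'b' @ 5: {5,6}
'c' @ 6: {1,3,4,7}  (accept∈set)
'b' @ 7: {5,6}
'b' @ 8: {1,3,4,7}  (accept∈set)
after full input: {1,3,4,7}  (accept=1 in)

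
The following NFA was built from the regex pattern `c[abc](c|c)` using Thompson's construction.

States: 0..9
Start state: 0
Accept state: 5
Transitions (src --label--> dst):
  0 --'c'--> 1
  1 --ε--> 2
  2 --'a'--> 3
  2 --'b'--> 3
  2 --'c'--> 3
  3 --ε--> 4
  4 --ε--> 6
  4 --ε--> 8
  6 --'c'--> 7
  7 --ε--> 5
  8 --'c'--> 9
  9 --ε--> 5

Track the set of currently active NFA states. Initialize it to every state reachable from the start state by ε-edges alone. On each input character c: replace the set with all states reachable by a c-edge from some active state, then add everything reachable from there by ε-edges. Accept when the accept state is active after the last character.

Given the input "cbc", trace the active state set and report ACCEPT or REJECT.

Answer: ACCEPT

Derivation:
initial (ε-close {0}): {0}
'c' @ 1: {1,2}
'b' @ 2: {3,4,6,8}
'c' @ 3: {5,7,9}  ✓accept
final: {5,7,9}; accept 5 in set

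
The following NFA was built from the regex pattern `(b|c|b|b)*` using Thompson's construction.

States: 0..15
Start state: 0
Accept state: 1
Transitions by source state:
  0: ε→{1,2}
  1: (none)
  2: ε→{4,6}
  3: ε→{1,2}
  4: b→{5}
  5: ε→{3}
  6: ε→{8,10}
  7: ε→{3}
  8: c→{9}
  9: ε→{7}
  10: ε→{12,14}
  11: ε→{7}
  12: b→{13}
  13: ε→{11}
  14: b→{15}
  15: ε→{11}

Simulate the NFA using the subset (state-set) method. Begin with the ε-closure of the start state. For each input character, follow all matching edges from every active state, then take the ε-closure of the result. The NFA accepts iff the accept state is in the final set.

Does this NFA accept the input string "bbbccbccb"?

initial (ε-close {0}): {0,1,2,4,6,8,10,12,14}
'b' @ 1: {1,2,3,4,5,6,7,8,10,11,12,13,14,15}  [accepting]
'b' @ 2: {1,2,3,4,5,6,7,8,10,11,12,13,14,15}  [accepting]
'b' @ 3: {1,2,3,4,5,6,7,8,10,11,12,13,14,15}  [accepting]
'c' @ 4: {1,2,3,4,6,7,8,9,10,12,14}  [accepting]
'c' @ 5: {1,2,3,4,6,7,8,9,10,12,14}  [accepting]
'b' @ 6: {1,2,3,4,5,6,7,8,10,11,12,13,14,15}  [accepting]
'c' @ 7: {1,2,3,4,6,7,8,9,10,12,14}  [accepting]
'c' @ 8: {1,2,3,4,6,7,8,9,10,12,14}  [accepting]
'b' @ 9: {1,2,3,4,5,6,7,8,10,11,12,13,14,15}  [accepting]
final: {1,2,3,4,5,6,7,8,10,11,12,13,14,15}; accept 1 in set

Answer: ACCEPT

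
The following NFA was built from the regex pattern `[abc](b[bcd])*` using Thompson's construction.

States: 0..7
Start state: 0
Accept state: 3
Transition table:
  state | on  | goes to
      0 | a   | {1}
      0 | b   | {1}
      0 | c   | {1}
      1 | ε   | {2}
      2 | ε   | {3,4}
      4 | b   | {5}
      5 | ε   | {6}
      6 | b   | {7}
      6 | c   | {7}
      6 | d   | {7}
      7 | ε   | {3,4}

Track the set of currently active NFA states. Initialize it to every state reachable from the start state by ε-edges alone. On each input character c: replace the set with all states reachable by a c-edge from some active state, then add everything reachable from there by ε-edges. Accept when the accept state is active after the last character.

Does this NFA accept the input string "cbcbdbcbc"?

Answer: ACCEPT

Derivation:
initial (ε-close {0}): {0}
'c' @ 1: {1,2,3,4}  (accept∈set)
'b' @ 2: {5,6}
'c' @ 3: {3,4,7}  (accept∈set)
'b' @ 4: {5,6}
'd' @ 5: {3,4,7}  (accept∈set)
'b' @ 6: {5,6}
'c' @ 7: {3,4,7}  (accept∈set)
'b' @ 8: {5,6}
'c' @ 9: {3,4,7}  (accept∈set)
after full input: {3,4,7}  (accept=3 in)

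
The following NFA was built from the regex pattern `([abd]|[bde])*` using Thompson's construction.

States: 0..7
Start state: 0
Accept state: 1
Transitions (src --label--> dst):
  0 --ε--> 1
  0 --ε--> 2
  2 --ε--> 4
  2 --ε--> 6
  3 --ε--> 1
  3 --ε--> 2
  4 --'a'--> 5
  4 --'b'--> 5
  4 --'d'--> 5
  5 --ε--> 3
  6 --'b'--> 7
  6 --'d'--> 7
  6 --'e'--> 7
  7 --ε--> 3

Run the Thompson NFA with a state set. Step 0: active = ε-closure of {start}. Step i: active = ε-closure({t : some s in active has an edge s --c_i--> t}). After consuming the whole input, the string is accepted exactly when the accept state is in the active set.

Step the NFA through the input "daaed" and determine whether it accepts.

initial (ε-close {0}): {0,1,2,4,6}
'd' @ 1: {1,2,3,4,5,6,7}  (accept∈set)
'a' @ 2: {1,2,3,4,5,6}  (accept∈set)
'a' @ 3: {1,2,3,4,5,6}  (accept∈set)
'e' @ 4: {1,2,3,4,6,7}  (accept∈set)
'd' @ 5: {1,2,3,4,5,6,7}  (accept∈set)
after full input: {1,2,3,4,5,6,7}  (accept=1 in)

Answer: ACCEPT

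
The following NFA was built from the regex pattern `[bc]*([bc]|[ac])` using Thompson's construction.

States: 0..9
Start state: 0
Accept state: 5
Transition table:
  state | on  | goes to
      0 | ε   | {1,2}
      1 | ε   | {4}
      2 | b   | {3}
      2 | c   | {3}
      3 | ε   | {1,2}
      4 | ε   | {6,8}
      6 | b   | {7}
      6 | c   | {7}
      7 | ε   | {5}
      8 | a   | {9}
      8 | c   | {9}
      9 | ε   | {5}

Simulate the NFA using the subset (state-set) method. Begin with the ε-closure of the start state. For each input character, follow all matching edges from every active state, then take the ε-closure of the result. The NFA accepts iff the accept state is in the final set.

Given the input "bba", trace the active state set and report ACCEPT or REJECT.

Answer: ACCEPT

Steps:
initial (ε-close {0}): {0,1,2,4,6,8}
'b' @ 1: {1,2,3,4,5,6,7,8}  [accepting]
'b' @ 2: {1,2,3,4,5,6,7,8}  [accepting]
'a' @ 3: {5,9}  [accepting]
after full input: {5,9}  (accept=5 in)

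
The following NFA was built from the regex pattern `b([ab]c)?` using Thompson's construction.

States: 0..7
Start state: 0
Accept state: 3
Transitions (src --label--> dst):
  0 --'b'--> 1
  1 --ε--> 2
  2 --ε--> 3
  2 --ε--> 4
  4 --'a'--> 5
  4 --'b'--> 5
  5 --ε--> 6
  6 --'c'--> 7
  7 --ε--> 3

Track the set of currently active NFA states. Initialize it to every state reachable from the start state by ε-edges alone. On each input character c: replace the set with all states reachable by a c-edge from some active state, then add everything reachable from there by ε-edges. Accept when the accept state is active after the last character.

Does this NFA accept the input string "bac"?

Answer: ACCEPT

Steps:
start: ε-closure({0}) = {0}
'b' @ 1: {1,2,3,4}  [accepting]
'a' @ 2: {5,6}
'c' @ 3: {3,7}  [accepting]
final: {3,7}; accept 3 in set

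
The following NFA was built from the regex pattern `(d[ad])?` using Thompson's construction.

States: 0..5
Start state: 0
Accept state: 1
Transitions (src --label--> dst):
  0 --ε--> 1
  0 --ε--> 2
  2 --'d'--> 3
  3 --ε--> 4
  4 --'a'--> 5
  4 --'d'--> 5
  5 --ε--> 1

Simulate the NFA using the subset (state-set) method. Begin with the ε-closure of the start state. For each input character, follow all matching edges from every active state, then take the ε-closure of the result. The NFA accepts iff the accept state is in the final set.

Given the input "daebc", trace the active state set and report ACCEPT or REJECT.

start: ε-closure({0}) = {0,1,2}
'd' @ 1: {3,4}
'a' @ 2: {1,5}  [accepting]
'e' @ 3: {}  — dead — no transitions
rest 'bc' ignored (set empty)
after full input: {}  (accept=1 not in)

Answer: REJECT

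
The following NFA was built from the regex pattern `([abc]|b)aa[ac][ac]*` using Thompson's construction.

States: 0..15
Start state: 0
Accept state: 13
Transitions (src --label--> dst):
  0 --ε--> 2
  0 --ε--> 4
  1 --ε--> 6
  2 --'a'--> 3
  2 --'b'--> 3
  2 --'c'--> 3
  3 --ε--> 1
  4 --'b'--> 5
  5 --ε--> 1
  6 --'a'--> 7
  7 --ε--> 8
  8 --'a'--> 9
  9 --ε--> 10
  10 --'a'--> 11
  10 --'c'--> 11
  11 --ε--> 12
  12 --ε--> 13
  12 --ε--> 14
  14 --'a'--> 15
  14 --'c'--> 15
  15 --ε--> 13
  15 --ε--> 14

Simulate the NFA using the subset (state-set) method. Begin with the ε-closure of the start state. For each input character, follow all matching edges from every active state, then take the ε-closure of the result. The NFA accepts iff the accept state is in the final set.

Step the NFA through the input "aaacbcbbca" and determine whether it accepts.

Answer: REJECT

Steps:
start: ε-closure({0}) = {0,2,4}
'a' @ 1: {1,3,6}
'a' @ 2: {7,8}
'a' @ 3: {9,10}
'c' @ 4: {11,12,13,14}  ✓accept
'b' @ 5: {}  — state set empty
rest 'cbbca' ignored (set empty)
after full input: {}  (accept=13 not in)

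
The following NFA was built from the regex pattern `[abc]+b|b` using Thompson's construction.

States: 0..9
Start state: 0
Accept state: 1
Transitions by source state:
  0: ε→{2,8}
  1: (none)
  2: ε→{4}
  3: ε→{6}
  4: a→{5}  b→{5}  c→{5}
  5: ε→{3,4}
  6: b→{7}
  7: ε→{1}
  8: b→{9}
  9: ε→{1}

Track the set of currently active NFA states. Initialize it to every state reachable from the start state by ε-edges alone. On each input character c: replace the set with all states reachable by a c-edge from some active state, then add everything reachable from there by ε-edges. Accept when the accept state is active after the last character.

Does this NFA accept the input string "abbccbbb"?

start: ε-closure({0}) = {0,2,4,8}
'a' @ 1: {3,4,5,6}
'b' @ 2: {1,3,4,5,6,7}  [accepting]
'b' @ 3: {1,3,4,5,6,7}  [accepting]
'c' @ 4: {3,4,5,6}
'c' @ 5: {3,4,5,6}
'b' @ 6: {1,3,4,5,6,7}  [accepting]
'b' @ 7: {1,3,4,5,6,7}  [accepting]
'b' @ 8: {1,3,4,5,6,7}  [accepting]
after full input: {1,3,4,5,6,7}  (accept=1 in)

Answer: ACCEPT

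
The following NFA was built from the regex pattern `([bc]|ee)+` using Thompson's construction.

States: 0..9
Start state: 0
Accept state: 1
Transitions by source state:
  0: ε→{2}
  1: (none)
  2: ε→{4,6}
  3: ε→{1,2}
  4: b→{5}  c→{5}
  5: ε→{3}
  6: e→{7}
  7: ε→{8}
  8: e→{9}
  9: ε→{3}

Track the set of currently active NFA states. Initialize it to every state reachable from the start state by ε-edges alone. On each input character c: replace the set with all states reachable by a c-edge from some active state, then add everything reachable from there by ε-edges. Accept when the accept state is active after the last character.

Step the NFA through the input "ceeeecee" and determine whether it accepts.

Answer: ACCEPT

Steps:
start: ε-closure({0}) = {0,2,4,6}
'c' @ 1: {1,2,3,4,5,6}  (accept∈set)
'e' @ 2: {7,8}
'e' @ 3: {1,2,3,4,6,9}  (accept∈set)
'e' @ 4: {7,8}
'e' @ 5: {1,2,3,4,6,9}  (accept∈set)
'c' @ 6: {1,2,3,4,5,6}  (accept∈set)
'e' @ 7: {7,8}
'e' @ 8: {1,2,3,4,6,9}  (accept∈set)
end set {1,2,3,4,6,9} — state 1 in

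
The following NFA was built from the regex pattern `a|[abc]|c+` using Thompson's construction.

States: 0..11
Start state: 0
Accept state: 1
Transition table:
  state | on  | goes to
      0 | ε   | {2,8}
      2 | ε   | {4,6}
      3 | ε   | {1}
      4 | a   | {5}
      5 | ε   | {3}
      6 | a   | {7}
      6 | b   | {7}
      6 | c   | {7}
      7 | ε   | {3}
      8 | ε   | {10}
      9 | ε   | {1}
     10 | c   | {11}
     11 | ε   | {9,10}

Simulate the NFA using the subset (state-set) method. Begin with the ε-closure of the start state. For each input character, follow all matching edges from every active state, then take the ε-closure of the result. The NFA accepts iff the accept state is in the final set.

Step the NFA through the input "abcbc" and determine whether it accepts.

start: ε-closure({0}) = {0,2,4,6,8,10}
'a' @ 1: {1,3,5,7}  (accept∈set)
'b' @ 2: {}  — state set empty
rest 'cbc' ignored (set empty)
end set {} — state 1 not in

Answer: REJECT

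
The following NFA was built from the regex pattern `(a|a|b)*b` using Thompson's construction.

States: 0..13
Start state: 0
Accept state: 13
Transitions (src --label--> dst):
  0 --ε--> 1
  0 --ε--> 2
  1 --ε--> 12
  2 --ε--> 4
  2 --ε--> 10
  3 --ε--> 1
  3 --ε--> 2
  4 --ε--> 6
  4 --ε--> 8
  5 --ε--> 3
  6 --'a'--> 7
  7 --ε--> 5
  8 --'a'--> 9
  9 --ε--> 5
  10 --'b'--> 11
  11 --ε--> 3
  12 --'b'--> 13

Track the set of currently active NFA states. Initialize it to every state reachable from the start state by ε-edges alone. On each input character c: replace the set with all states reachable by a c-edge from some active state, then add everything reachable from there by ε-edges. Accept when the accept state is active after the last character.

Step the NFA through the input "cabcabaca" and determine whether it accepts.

Answer: REJECT

Steps:
start: ε-closure({0}) = {0,1,2,4,6,8,10,12}
'c' @ 1: {}  — dead — no transitions
rest 'abcabaca' ignored (set empty)
final: {}; accept 13 not in set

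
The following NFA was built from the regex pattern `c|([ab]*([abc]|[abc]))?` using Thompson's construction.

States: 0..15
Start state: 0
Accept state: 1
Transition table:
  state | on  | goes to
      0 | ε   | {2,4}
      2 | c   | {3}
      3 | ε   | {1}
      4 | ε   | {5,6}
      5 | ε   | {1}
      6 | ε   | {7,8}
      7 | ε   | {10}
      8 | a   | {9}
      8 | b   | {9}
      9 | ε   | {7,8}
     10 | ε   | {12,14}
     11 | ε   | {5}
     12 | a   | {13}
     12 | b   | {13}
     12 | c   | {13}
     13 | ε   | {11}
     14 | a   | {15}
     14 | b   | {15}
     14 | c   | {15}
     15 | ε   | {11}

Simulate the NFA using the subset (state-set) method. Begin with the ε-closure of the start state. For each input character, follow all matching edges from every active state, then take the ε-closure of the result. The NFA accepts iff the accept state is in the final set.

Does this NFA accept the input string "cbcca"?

initial (ε-close {0}): {0,1,2,4,5,6,7,8,10,12,14}
'c' @ 1: {1,3,5,11,13,15}  ✓accept
'b' @ 2: {}  — no active states
rest 'cca' ignored (set empty)
final: {}; accept 1 not in set

Answer: REJECT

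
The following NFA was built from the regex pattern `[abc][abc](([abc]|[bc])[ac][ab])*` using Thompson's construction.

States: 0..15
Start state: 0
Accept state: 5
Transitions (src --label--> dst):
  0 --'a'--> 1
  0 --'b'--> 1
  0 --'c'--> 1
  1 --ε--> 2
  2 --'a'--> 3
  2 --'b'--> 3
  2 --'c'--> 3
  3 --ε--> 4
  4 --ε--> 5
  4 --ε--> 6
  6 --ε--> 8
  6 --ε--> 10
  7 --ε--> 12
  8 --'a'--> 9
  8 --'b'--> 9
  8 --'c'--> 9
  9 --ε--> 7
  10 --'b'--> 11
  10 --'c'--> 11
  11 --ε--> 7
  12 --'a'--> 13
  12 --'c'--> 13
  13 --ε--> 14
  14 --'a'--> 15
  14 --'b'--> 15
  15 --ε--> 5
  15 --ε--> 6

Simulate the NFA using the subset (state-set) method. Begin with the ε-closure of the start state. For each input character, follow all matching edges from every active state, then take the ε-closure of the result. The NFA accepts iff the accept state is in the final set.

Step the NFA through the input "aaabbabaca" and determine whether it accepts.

start: ε-closure({0}) = {0}
'a' @ 1: {1,2}
'a' @ 2: {3,4,5,6,8,10}  ✓accept
'a' @ 3: {7,9,12}
'b' @ 4: {}  — no active states
rest 'babaca' ignored (set empty)
after full input: {}  (accept=5 not in)

Answer: REJECT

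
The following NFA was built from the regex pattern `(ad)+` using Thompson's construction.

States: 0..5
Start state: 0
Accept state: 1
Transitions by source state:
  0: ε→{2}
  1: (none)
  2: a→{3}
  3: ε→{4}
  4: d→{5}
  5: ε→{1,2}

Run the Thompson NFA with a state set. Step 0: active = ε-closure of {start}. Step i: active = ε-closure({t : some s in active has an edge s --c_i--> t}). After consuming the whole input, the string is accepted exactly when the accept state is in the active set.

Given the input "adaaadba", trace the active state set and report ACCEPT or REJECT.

Answer: REJECT

Steps:
initial (ε-close {0}): {0,2}
'a' @ 1: {3,4}
'd' @ 2: {1,2,5}  ✓accept
'a' @ 3: {3,4}
'a' @ 4: {}  — dead — no transitions
rest 'adba' ignored (set empty)
end set {} — state 1 not in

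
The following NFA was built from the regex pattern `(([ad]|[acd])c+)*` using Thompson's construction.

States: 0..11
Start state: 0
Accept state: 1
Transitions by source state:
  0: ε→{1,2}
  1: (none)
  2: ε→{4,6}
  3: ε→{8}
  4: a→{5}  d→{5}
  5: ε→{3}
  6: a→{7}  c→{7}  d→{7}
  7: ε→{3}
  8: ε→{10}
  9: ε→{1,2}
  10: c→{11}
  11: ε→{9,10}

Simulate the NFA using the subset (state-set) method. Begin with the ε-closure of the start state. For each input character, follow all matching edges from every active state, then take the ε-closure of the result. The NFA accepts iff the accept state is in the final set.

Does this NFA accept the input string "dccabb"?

initial (ε-close {0}): {0,1,2,4,6}
'd' @ 1: {3,5,7,8,10}
'c' @ 2: {1,2,4,6,9,10,11}  ✓accept
'c' @ 3: {1,2,3,4,6,7,8,9,10,11}  ✓accept
'a' @ 4: {3,5,7,8,10}
'b' @ 5: {}  — dead — no transitions
rest 'b' ignored (set empty)
final: {}; accept 1 not in set

Answer: REJECT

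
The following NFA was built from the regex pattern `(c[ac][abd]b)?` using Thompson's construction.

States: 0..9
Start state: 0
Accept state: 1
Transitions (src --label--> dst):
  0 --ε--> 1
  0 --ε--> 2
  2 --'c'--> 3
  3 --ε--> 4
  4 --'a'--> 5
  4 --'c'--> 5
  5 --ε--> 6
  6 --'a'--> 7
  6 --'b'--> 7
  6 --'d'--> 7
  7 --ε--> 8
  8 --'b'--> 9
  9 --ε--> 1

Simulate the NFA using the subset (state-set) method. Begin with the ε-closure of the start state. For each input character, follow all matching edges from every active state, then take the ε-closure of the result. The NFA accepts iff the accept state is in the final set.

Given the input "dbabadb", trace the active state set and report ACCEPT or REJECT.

Answer: REJECT

Trace:
start: ε-closure({0}) = {0,1,2}
'd' @ 1: {}  — no active states
rest 'babadb' ignored (set empty)
after full input: {}  (accept=1 not in)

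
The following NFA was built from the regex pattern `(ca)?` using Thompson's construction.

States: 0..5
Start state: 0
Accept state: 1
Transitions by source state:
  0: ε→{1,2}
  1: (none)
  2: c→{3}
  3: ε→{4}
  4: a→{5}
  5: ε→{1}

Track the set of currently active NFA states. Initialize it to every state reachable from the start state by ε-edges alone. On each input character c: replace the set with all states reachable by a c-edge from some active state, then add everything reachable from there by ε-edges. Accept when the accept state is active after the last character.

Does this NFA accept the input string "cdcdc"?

Answer: REJECT

Derivation:
initial (ε-close {0}): {0,1,2}
'c' @ 1: {3,4}
'd' @ 2: {}  — no active states
rest 'cdc' ignored (set empty)
final: {}; accept 1 not in set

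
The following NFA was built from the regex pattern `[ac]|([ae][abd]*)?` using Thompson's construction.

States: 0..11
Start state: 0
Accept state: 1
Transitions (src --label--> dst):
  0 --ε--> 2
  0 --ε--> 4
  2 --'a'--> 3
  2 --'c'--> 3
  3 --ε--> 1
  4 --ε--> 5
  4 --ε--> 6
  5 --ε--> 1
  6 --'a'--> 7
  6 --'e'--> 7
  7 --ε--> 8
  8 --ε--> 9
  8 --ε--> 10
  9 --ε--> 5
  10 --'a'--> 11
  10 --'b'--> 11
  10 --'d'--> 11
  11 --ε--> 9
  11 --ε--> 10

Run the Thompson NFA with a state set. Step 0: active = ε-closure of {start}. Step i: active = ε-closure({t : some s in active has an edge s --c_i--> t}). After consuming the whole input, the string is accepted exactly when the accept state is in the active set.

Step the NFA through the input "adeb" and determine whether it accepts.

Answer: REJECT

Derivation:
initial (ε-close {0}): {0,1,2,4,5,6}
'a' @ 1: {1,3,5,7,8,9,10}  ✓accept
'd' @ 2: {1,5,9,10,11}  ✓accept
'e' @ 3: {}  — dead — no transitions
rest 'b' ignored (set empty)
end set {} — state 1 not in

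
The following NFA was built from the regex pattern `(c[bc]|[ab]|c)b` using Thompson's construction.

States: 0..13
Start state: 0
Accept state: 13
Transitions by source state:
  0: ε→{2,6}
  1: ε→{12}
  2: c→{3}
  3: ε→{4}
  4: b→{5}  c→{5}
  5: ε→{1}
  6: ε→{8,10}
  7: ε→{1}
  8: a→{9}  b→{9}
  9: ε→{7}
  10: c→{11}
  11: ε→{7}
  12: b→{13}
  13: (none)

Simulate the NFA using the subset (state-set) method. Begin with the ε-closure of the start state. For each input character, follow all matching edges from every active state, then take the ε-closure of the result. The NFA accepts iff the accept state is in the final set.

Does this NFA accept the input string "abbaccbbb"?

start: ε-closure({0}) = {0,2,6,8,10}
'a' @ 1: {1,7,9,12}
'b' @ 2: {13}  [accepting]
'b' @ 3: {}  — dead — no transitions
rest 'accbbb' ignored (set empty)
final: {}; accept 13 not in set

Answer: REJECT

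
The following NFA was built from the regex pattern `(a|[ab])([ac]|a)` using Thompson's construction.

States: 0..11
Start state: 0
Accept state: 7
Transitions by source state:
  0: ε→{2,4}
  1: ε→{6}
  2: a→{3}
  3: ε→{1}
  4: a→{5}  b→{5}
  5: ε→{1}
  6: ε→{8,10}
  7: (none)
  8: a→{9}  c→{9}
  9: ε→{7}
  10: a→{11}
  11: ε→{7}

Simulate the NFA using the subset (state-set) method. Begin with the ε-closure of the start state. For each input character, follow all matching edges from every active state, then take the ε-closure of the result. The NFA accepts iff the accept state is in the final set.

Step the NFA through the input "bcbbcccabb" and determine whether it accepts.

Answer: REJECT

Derivation:
initial (ε-close {0}): {0,2,4}
'b' @ 1: {1,5,6,8,10}
'c' @ 2: {7,9}  [accepting]
'b' @ 3: {}  — dead — no transitions
rest 'bcccabb' ignored (set empty)
final: {}; accept 7 not in set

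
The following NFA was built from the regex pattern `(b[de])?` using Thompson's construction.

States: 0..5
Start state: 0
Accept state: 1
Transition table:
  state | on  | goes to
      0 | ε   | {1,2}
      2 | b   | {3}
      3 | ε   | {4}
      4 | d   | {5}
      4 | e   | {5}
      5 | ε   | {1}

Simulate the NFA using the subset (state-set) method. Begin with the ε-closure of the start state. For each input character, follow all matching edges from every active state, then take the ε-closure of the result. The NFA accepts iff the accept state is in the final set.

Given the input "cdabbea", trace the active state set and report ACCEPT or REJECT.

S₀ = ε-closure({0}) = {0,1,2}
'c' @ 1: {}  — dead — no transitions
rest 'dabbea' ignored (set empty)
after full input: {}  (accept=1 not in)

Answer: REJECT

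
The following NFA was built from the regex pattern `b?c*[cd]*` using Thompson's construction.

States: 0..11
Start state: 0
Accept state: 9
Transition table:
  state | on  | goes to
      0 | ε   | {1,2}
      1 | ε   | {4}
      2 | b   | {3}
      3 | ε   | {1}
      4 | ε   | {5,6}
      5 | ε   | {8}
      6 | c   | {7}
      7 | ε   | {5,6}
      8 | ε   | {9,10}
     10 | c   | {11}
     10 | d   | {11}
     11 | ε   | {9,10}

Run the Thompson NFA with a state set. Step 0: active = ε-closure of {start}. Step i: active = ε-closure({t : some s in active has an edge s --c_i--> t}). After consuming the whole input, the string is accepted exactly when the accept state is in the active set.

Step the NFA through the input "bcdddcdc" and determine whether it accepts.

Answer: ACCEPT

Steps:
start: ε-closure({0}) = {0,1,2,4,5,6,8,9,10}
'b' @ 1: {1,3,4,5,6,8,9,10}  (accept∈set)
'c' @ 2: {5,6,7,8,9,10,11}  (accept∈set)
'd' @ 3: {9,10,11}  (accept∈set)
'd' @ 4: {9,10,11}  (accept∈set)
'd' @ 5: {9,10,11}  (accept∈set)
'c' @ 6: {9,10,11}  (accept∈set)
'd' @ 7: {9,10,11}  (accept∈set)
'c' @ 8: {9,10,11}  (accept∈set)
final: {9,10,11}; accept 9 in set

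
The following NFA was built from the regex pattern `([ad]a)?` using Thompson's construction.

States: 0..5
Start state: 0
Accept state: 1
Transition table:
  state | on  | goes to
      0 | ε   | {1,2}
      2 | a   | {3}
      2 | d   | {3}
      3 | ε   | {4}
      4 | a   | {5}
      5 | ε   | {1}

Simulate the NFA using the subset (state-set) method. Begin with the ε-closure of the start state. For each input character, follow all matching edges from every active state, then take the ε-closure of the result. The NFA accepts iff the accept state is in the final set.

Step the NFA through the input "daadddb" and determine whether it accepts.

initial (ε-close {0}): {0,1,2}
'd' @ 1: {3,4}
'a' @ 2: {1,5}  [accepting]
'a' @ 3: {}  — no active states
rest 'dddb' ignored (set empty)
final: {}; accept 1 not in set

Answer: REJECT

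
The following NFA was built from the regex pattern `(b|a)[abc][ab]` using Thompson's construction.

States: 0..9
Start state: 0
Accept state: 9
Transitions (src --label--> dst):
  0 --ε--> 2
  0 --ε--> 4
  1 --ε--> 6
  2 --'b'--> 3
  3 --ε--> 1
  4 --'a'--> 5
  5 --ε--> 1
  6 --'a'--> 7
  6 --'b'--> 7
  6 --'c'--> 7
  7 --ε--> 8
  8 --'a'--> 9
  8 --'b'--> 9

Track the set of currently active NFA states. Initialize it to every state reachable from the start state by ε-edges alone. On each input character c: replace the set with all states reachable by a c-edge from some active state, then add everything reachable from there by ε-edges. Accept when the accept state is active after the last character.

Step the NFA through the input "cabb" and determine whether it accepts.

S₀ = ε-closure({0}) = {0,2,4}
'c' @ 1: {}  — state set empty
rest 'abb' ignored (set empty)
after full input: {}  (accept=9 not in)

Answer: REJECT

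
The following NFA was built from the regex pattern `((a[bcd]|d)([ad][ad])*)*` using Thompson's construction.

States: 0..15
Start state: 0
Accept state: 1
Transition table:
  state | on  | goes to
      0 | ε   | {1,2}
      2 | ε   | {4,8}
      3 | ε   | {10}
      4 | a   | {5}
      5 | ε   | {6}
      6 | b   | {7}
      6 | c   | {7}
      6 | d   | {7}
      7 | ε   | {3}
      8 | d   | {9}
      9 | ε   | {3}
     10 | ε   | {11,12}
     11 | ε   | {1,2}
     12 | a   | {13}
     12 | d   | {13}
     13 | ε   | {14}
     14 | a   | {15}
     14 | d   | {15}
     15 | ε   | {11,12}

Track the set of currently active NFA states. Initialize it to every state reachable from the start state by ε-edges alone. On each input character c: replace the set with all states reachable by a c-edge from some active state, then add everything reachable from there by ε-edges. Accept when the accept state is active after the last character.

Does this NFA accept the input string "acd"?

Answer: ACCEPT

Derivation:
S₀ = ε-closure({0}) = {0,1,2,4,8}
'a' @ 1: {5,6}
'c' @ 2: {1,2,3,4,7,8,10,11,12}  [accepting]
'd' @ 3: {1,2,3,4,8,9,10,11,12,13,14}  [accepting]
final: {1,2,3,4,8,9,10,11,12,13,14}; accept 1 in set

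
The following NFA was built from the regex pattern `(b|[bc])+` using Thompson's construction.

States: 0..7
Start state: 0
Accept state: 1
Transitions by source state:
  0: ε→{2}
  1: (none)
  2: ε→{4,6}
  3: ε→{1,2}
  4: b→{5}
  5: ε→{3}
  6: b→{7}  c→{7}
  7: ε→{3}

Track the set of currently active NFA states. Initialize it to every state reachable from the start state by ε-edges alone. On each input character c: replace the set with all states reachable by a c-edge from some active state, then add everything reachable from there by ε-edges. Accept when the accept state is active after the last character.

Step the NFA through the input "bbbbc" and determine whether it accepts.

initial (ε-close {0}): {0,2,4,6}
'b' @ 1: {1,2,3,4,5,6,7}  [accepting]
'b' @ 2: {1,2,3,4,5,6,7}  [accepting]
'b' @ 3: {1,2,3,4,5,6,7}  [accepting]
'b' @ 4: {1,2,3,4,5,6,7}  [accepting]
'c' @ 5: {1,2,3,4,6,7}  [accepting]
final: {1,2,3,4,6,7}; accept 1 in set

Answer: ACCEPT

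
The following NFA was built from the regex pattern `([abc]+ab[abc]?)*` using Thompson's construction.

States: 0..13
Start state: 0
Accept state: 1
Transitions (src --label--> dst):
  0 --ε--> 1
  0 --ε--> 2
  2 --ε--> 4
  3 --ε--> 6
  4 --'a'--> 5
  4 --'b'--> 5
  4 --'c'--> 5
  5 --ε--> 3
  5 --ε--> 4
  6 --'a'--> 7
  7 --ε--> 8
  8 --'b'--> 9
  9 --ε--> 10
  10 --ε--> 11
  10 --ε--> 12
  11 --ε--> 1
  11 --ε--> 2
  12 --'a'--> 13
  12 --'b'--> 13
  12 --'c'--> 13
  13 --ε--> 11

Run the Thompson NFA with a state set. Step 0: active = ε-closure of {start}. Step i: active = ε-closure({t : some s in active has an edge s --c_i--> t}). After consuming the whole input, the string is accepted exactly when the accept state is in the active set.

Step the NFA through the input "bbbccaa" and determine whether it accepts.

initial (ε-close {0}): {0,1,2,4}
'b' @ 1: {3,4,5,6}
'b' @ 2: {3,4,5,6}
'b' @ 3: {3,4,5,6}
'c' @ 4: {3,4,5,6}
'c' @ 5: {3,4,5,6}
'a' @ 6: {3,4,5,6,7,8}
'a' @ 7: {3,4,5,6,7,8}
final: {3,4,5,6,7,8}; accept 1 not in set

Answer: REJECT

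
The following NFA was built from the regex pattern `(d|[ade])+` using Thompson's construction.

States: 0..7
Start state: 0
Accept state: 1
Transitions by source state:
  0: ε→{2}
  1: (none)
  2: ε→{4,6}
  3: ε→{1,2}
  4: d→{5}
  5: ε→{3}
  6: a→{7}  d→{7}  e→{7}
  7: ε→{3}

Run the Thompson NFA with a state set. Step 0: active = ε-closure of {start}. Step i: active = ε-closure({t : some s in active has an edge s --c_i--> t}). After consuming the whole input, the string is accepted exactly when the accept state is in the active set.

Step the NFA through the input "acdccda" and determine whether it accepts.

initial (ε-close {0}): {0,2,4,6}
'a' @ 1: {1,2,3,4,6,7}  (accept∈set)
'c' @ 2: {}  — dead — no transitions
rest 'dccda' ignored (set empty)
end set {} — state 1 not in

Answer: REJECT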